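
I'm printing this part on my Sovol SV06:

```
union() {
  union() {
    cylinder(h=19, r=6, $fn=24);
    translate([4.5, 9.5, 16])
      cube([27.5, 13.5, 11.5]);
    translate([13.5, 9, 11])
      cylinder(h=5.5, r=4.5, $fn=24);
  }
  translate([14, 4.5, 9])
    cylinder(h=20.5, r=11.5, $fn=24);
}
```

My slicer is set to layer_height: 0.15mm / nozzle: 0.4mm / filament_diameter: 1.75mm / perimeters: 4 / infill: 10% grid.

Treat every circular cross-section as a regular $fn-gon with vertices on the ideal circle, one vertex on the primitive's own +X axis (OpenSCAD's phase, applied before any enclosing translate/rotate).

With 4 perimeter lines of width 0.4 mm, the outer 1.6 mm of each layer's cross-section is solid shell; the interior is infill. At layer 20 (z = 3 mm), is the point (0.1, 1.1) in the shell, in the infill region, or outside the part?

At z = 3 mm: the r=6 cylinder contributes a regular 24-gon of circumradius 6; the cube at (4.5, 9.5) is absent (z outside [16, 27.5]); the cylinder at (13.5, 9) is not intersected at this z (z outside [11, 16.5]); Taking the union: only the r=6 cylinder is present, so the union is just that shape — 1 connected region; the cylinder at (14, 4.5) is not intersected at this z (z outside [9, 29.5]); Combining (union): only that combined region is present, so the union is just that shape — 1 connected region. Overall, the cross-section is a single solid region. The nearest boundary edge runs (1.55, 5.80)→(0.00, 6.00); distance from the point to it = 4.85 mm. The point is inside the cross-section and 4.85 mm from the nearest boundary — more than the 1.6 mm shell width (4 × 0.4), so it's in the infill interior.

infill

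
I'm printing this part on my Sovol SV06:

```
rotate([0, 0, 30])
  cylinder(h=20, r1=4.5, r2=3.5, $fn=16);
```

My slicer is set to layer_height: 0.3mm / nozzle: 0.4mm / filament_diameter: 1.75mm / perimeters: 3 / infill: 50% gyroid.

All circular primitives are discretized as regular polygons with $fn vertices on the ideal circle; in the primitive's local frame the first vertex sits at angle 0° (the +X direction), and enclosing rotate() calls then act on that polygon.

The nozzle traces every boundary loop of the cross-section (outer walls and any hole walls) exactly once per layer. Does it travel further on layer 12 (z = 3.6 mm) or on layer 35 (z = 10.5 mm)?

layer 12 (z = 3.6 mm)

Layer 12 (z = 3.6): the cone: at t=0.180 of its height the radius interpolates to r₁+(r₂−r₁)t = 4.320, giving a regular 16-gon of that circumradius (perimeter = 2·16·4.320·sin(180°/16) = 26.97 mm); (rotated 30° about Z; rotation is an isometry so areas/perimeters/island counts are preserved). So its perimeter = 26.97 mm. Layer 35 (z = 10.5): the cone contributes a regular 16-gon of circumradius 3.975 (interpolated between r1=4.5 and r2=3.5 at t=0.525) (perimeter = 2·16·3.975·sin(180°/16) = 24.82 mm); (whole slice rotated 30° about Z — lengths, areas and connectivity unchanged). So its perimeter = 24.82 mm. Layer 12 is larger (26.97 vs 24.82 mm).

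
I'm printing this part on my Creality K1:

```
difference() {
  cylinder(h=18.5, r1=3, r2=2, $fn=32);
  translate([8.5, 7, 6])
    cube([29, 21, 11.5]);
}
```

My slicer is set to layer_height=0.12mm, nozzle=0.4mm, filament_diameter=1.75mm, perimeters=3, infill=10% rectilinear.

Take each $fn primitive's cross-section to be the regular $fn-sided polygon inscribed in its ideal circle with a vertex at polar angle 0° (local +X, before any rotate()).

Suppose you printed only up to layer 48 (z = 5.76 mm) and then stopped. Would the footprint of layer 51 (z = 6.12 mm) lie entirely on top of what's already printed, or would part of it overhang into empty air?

entirely on top

Compare the two slices. At z = 5.76: the cone (r1=3→r2=2) has section circumradius 2.689 here — a regular 32-gon (area = (32/2)·2.689²·sin(360°/32) = 22.56 mm²); the cube at (8.5, 7) is absent (z outside [6, 17.5]); Subtracting the remaining from the first: none of the subtracted shapes is present at this height, so the cone is unchanged — area = 22.56 mm². At z = 6.12: the cone: at t=0.331 of its height the radius interpolates to r₁+(r₂−r₁)t = 2.669, giving a regular 32-gon of that circumradius (area = (32/2)·2.669²·sin(360°/32) = 22.24 mm²); the cube at (8.5, 7) is present — its section is the full 29×21 rectangle (area 609.00 mm²); Taking the first minus the rest: starting from the cone (22.24 mm²), the 29×21 cube at (8.5, 7) misses the remaining region (no effect) — area = 22.24 mm². Checking containment: the cross-section at z = 6.12 is a subset of the cross-section at z = 5.76.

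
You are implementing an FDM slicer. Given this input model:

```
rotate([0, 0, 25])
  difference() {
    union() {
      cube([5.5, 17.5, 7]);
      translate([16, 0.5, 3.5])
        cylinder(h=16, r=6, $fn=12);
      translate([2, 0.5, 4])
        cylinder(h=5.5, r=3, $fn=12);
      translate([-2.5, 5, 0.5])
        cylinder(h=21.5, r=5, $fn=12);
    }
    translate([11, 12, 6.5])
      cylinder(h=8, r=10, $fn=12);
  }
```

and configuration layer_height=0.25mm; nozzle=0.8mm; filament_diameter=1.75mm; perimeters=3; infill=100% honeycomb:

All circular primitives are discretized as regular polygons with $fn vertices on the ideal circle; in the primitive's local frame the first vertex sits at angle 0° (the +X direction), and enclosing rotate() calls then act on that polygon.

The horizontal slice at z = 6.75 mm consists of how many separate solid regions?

At z = 6.75 mm: the 5.5×17.5 cube contributes its full rectangle; the r=6 cylinder at (16, 0.5) gives a regular 12-gon of circumradius 6 (constant along its height); the r=3 cylinder at (2, 0.5) contributes a regular 12-gon of circumradius 3; the r=5 cylinder at (-2.5, 5) gives a regular 12-gon of circumradius 5 (constant along its height); Combining (union): the regions partially overlap (shared area 30.10 mm²), so overlapping operands fuse into one piece — 2 connected regions; the r=10 cylinder at (11, 12) gives a regular 12-gon of circumradius 10 (constant along its height); Subtracting the remaining from the first: starting from the result so far, the r=10 cylinder at (11, 12) partially overlaps it — only the 63.60 mm² overlap (of its 300.00 mm²) is removed, clipping the outline — 2 connected regions; (whole slice rotated 25° about Z — lengths, areas and connectivity unchanged). The result has 2 disconnected regions.

2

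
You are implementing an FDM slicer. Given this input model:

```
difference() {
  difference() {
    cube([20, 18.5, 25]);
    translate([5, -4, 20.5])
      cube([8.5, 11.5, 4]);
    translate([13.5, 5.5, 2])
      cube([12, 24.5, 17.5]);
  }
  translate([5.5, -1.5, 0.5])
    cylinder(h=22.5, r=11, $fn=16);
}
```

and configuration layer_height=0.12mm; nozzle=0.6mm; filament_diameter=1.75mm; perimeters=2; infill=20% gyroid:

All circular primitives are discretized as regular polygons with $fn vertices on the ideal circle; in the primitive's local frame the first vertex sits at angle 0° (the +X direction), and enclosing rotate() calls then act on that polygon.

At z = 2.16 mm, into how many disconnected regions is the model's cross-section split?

At z = 2.16 mm: the cube (footprint 20×18.5) is included at this height; the cube at (5, -4) is not intersected at this z (z outside [20.5, 24.5]); the cube at (13.5, 5.5) is present — its section is the full 12×24.5 rectangle; After the difference (first − rest): starting from the 20×18.5 cube, the 12×24.5 cube at (13.5, 5.5) partially overlaps it — only the 84.50 mm² overlap (of its 294.00 mm²) is removed, clipping the outline — 1 connected region; the r=11 cylinder at (5.5, -1.5) contributes a regular 16-gon of circumradius 11; After the difference (first − rest): starting from the result so far, the r=11 cylinder at (5.5, -1.5) partially overlaps it — only the 125.12 mm² overlap (of its 370.44 mm²) is removed, clipping the outline — 2 connected regions. The result has 2 disconnected regions.

2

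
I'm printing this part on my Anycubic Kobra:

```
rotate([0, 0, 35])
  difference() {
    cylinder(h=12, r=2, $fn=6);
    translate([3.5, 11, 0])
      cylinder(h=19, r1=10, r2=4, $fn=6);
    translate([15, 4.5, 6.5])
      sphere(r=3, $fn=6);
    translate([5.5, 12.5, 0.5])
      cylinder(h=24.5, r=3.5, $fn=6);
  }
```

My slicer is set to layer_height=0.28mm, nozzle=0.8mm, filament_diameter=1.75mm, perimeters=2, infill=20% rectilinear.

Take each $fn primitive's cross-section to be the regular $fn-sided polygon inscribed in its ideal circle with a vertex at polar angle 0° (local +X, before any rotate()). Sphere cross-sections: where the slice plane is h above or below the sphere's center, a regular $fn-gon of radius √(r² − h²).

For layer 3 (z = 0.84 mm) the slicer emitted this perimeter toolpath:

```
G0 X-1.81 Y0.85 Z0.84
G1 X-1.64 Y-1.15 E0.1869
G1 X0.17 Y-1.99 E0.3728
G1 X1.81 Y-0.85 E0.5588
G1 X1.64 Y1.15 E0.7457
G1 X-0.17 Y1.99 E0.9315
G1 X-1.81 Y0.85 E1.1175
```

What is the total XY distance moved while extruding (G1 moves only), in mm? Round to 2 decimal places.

12.00 mm

Sum the Euclidean lengths of each G1 segment: total = 12.00 mm.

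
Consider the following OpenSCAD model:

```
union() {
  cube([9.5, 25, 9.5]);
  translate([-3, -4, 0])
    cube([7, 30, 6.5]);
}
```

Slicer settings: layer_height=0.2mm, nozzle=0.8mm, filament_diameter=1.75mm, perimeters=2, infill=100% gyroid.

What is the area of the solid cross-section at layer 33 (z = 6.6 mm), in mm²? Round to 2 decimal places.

At z = 6.6 mm: the 9.5×25 cube contributes its full rectangle (area 237.50 mm²); the cube at (-3, -4) does not reach this height (z outside [0, 6.5]); Combining (union): only the 9.5×25 cube is present, so the union is just that shape — area = 237.50 mm². Overall, the cross-section is a single solid region. Net area = 237.50 mm².

237.50 mm²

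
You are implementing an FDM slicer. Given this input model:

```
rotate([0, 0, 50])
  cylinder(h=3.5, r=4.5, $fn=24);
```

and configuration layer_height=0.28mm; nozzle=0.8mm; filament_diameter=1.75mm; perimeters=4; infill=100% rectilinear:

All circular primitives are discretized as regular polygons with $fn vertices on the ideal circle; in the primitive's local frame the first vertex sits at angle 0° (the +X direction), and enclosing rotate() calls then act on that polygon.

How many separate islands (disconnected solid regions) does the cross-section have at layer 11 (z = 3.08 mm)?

At z = 3.08 mm: the r=4.5 cylinder gives a regular 24-gon of circumradius 4.5 (constant along its height); (rotated 50° about Z; rotation is an isometry so areas/perimeters/island counts are preserved). Overall, the cross-section is a single solid region. Island count = 1.

1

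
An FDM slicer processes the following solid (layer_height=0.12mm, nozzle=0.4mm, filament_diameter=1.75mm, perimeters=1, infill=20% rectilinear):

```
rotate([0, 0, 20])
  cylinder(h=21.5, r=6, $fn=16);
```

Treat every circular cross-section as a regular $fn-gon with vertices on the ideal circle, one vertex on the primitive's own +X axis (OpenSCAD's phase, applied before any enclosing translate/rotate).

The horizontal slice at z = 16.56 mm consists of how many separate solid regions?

1

At z = 16.56 mm: the r=6 cylinder gives a regular 16-gon of circumradius 6 (constant along its height); (whole slice rotated 20° about Z — lengths, areas and connectivity unchanged). The result has 1 disconnected region.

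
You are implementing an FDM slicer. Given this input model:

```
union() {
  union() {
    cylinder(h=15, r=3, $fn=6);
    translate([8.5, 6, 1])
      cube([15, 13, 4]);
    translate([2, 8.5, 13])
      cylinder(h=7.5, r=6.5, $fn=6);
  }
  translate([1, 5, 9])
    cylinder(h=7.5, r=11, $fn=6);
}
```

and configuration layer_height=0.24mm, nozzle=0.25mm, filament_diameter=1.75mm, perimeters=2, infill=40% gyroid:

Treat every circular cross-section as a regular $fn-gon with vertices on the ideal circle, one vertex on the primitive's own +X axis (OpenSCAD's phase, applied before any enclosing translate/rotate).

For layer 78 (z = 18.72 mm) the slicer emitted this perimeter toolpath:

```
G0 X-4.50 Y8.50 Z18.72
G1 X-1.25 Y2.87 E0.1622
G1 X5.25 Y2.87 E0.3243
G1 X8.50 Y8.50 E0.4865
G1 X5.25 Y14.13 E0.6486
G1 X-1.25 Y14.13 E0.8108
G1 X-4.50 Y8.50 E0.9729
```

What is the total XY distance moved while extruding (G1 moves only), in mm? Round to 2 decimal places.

Sum the Euclidean lengths of each G1 segment: total = 39.00 mm.

39.00 mm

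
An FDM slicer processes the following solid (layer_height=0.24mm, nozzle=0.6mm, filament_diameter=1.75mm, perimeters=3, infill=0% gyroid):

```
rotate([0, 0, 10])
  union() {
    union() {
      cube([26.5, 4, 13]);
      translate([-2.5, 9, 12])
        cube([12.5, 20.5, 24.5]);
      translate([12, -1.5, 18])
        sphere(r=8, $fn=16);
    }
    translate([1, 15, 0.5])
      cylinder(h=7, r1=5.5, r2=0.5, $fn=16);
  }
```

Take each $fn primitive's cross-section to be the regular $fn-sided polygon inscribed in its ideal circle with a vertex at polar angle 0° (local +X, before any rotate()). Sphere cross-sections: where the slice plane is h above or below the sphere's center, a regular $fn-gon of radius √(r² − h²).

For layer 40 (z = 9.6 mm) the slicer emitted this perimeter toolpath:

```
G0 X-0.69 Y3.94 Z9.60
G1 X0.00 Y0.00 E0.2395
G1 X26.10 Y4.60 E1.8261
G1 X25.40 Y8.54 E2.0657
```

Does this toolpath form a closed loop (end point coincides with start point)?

Start point (G0): (-0.69, 3.94). End point (last G1): the path does not return to the start — open.

no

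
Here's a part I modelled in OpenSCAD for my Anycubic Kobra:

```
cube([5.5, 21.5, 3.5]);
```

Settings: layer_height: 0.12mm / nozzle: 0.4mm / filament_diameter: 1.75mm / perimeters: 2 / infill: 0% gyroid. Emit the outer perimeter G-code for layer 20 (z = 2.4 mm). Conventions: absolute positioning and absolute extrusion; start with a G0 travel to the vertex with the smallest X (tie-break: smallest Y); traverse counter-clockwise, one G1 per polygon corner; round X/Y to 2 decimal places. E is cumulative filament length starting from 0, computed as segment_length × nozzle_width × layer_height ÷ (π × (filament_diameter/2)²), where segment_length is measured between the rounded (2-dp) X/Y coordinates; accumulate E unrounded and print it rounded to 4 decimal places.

At z = 2.4 mm: the cube is present — its section is the full 5.5×21.5 rectangle. The outline is a single polygon with 4 vertices. Extrusion per mm of travel: 0.4 × 0.12 / (π × 0.875²) = 0.019956. Accumulating E over each segment gives final E = 1.0776.

G0 X0.00 Y0.00 Z2.40
G1 X5.50 Y0.00 E0.1098
G1 X5.50 Y21.50 E0.5388
G1 X0.00 Y21.50 E0.6486
G1 X0.00 Y0.00 E1.0776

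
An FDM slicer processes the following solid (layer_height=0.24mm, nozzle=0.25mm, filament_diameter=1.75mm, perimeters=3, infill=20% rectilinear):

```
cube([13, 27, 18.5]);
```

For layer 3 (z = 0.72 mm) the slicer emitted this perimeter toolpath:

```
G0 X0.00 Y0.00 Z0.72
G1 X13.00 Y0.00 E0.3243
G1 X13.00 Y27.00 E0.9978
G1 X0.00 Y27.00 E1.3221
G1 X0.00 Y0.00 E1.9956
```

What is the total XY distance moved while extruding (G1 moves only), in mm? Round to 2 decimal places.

80.00 mm

Sum the Euclidean lengths of each G1 segment: total = 80.00 mm.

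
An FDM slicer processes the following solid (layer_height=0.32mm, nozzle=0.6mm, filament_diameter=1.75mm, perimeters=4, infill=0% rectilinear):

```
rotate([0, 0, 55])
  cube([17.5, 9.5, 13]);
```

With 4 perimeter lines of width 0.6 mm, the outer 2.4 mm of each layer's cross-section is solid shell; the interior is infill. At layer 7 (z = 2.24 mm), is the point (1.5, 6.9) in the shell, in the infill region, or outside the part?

At z = 2.24 mm: the cube is present — its section is the full 17.5×9.5 rectangle; (whole slice rotated 55° about Z — lengths, areas and connectivity unchanged). Overall, the cross-section is a single solid region. Undo the 55° rotation: the query point maps to (6.513, 2.729) in the un-rotated model frame. The nearest boundary edge runs (0.00, 0.00)→(17.50, 0.00); distance from the point to it = 2.73 mm. The point is inside the cross-section and 2.73 mm from the nearest boundary — more than the 2.4 mm shell width (4 × 0.6), so it's in the infill interior.

infill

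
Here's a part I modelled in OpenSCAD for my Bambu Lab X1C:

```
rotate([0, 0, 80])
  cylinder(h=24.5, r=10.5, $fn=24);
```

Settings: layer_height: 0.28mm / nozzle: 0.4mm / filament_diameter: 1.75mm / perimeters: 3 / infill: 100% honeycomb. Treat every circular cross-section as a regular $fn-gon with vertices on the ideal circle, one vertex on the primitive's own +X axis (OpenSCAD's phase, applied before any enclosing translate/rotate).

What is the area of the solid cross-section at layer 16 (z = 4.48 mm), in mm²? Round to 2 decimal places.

At z = 4.48 mm: the cylinder: section is a regular 24-gon, circumradius r=10.5 (area = (24/2)·10.500²·sin(360°/24) = 342.42 mm²); (rotated 80° about Z; rotation is an isometry so areas/perimeters/island counts are preserved). Overall, the cross-section is a single solid region. Net area = 342.42 mm².

342.42 mm²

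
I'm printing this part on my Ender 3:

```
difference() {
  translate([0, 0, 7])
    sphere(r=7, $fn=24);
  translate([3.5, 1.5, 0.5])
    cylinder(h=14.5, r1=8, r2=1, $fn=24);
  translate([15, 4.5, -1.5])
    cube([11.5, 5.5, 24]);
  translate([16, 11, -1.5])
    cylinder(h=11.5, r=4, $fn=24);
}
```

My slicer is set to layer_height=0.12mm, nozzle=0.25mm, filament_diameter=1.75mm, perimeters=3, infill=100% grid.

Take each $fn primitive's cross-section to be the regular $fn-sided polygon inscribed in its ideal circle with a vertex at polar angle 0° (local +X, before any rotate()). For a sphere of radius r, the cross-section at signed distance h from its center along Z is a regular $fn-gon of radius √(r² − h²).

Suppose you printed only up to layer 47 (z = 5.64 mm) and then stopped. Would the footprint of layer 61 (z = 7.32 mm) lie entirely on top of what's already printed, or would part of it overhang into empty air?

Compare the two slices. At z = 5.64: the r=7 sphere contributes a regular 24-gon of circumradius √(7²−1.36²) = 6.867 (area = (24/2)·6.867²·sin(360°/24) = 146.44 mm²); the cone at (3.5, 1.5) (r1=8→r2=1) has section circumradius 5.519 here — a regular 24-gon (area = (24/2)·5.519²·sin(360°/24) = 94.59 mm²); the 11.5×5.5 cube at (15, 4.5) contributes its full rectangle (area 63.25 mm²); the cylinder at (16, 11): section is a regular 24-gon, circumradius r=4 (area = (24/2)·4.000²·sin(360°/24) = 49.69 mm²); Subtracting the remaining from the first: starting from the r=7 sphere (146.44 mm²), the cone at (3.5, 1.5) partially overlaps it — only the 71.31 mm² overlap (of its 94.59 mm²) is removed, clipping the outline; the 11.5×5.5 cube at (15, 4.5) misses the remaining region (no effect); the r=4 cylinder at (16, 11) misses the remaining region (no effect) — area = 75.13 mm². At z = 7.32: the r=7 sphere contributes a regular 24-gon of circumradius √(7²−0.32²) = 6.993 (area = (24/2)·6.993²·sin(360°/24) = 151.87 mm²); the cone at (3.5, 1.5) (r1=8→r2=1) has section circumradius 4.708 here — a regular 24-gon (area = (24/2)·4.708²·sin(360°/24) = 68.83 mm²); the cube at (15, 4.5) is present — its section is the full 11.5×5.5 rectangle (area 63.25 mm²); the cylinder at (16, 11): section is a regular 24-gon, circumradius r=4 (area = (24/2)·4.000²·sin(360°/24) = 49.69 mm²); Taking the first minus the rest: starting from the r=7 sphere (151.87 mm²), the cone at (3.5, 1.5) partially overlaps it — only the 58.32 mm² overlap (of its 68.83 mm²) is removed, clipping the outline; the 11.5×5.5 cube at (15, 4.5) misses the remaining region (no effect); the r=4 cylinder at (16, 11) misses the remaining region (no effect) — area = 93.55 mm². Checking containment: at z = 7.32 the cross-section extends beyond the z = 5.64 cross-section by about 18.41 mm².

part overhangs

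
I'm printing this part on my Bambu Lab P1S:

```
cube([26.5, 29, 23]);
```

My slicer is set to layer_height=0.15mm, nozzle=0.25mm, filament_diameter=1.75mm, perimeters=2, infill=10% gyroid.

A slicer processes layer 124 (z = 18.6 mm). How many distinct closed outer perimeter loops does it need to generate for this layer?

At z = 18.6 mm: the 26.5×29 cube contributes its full rectangle. The result has 1 disconnected region.

1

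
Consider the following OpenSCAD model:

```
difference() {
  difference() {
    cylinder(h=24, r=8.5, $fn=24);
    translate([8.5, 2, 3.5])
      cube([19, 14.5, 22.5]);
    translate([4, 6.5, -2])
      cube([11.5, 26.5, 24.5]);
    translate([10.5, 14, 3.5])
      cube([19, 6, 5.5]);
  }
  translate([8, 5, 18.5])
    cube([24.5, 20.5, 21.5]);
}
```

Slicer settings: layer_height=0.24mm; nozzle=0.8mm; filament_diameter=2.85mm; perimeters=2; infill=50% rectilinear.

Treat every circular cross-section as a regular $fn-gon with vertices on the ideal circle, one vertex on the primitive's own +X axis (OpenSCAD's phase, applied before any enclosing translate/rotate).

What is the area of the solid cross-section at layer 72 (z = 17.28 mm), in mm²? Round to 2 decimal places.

223.68 mm²

At z = 17.28 mm: the r=8.5 cylinder contributes a regular 24-gon of circumradius 8.5 (area = (24/2)·8.500²·sin(360°/24) = 224.40 mm²); the cube at (8.5, 2) is present — its section is the full 19×14.5 rectangle (area 275.50 mm²); the cube at (4, 6.5) is present — its section is the full 11.5×26.5 rectangle (area 304.75 mm²); the cube at (10.5, 14) is absent (z outside [3.5, 9]); After the difference (first − rest): starting from the r=8.5 cylinder (224.40 mm²), the 19×14.5 cube at (8.5, 2) misses the remaining region (no effect); the 11.5×26.5 cube at (4, 6.5) partially overlaps it — only the 0.71 mm² overlap (of its 304.75 mm²) is removed, clipping the outline — area = 223.68 mm²; the cube at (8, 5) is absent (z outside [18.5, 40]); After the difference (first − rest): none of the subtracted shapes is present at this height, so the result so far is unchanged — area = 223.68 mm². Overall, the cross-section is a single solid region. Net area = 223.68 mm².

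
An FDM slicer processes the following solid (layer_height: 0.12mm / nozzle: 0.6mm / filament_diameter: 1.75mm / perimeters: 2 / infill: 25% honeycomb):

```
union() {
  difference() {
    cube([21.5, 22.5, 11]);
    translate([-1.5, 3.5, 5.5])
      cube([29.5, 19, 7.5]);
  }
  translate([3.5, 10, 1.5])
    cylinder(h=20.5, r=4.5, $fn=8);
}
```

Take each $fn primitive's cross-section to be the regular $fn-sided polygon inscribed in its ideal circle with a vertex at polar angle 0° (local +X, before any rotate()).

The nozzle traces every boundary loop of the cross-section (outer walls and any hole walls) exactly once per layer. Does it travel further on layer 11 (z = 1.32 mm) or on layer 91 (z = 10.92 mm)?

Layer 11 (z = 1.32): the cube (footprint 21.5×22.5) is included at this height (perimeter 88.00 mm); the cube at (-1.5, 3.5) is not intersected at this z (z outside [5.5, 13]); After the difference (first − rest): none of the subtracted shapes is present at this height, so the 21.5×22.5 cube is unchanged — boundary = 88.00 mm; the cylinder at (3.5, 10) is not intersected at this z (z outside [1.5, 22]); Taking the union: only the result so far is present, so the union is just that shape — boundary = 88.00 mm. So its perimeter = 88.00 mm. Layer 91 (z = 10.92): the cube is present — its section is the full 21.5×22.5 rectangle (perimeter 88.00 mm); the 29.5×19 cube at (-1.5, 3.5) contributes its full rectangle (perimeter 97.00 mm); Taking the first minus the rest: starting from the 21.5×22.5 cube, the 29.5×19 cube at (-1.5, 3.5) partially overlaps it — only the 408.50 mm² overlap (of its 560.50 mm²) is removed, clipping the outline — boundary = 50.00 mm; the cylinder at (3.5, 10): section is a regular 8-gon, circumradius r=4.5 (perimeter = 2·8·4.500·sin(180°/8) = 27.55 mm); Taking the union: the 2 present regions are separate (no shared area or edge), so areas and boundary lengths simply add and each stays a separate island — boundary = 77.55 mm. So its perimeter = 77.55 mm. Layer 11 is larger (88.00 vs 77.55 mm).

layer 11 (z = 1.32 mm)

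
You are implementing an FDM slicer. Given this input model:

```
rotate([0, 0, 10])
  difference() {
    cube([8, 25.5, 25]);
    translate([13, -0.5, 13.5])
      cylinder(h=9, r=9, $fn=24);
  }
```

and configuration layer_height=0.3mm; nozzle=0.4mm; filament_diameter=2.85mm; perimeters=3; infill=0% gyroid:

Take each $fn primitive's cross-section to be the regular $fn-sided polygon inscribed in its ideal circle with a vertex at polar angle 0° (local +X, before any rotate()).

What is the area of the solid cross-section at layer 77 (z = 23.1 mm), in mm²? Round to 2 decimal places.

204.00 mm²

At z = 23.1 mm: the cube (footprint 8×25.5) is included at this height (area 204.00 mm²); the cylinder at (13, -0.5) is absent (z outside [13.5, 22.5]); Taking the first minus the rest: none of the subtracted shapes is present at this height, so the 8×25.5 cube is unchanged — area = 204.00 mm²; (whole slice rotated 10° about Z — lengths, areas and connectivity unchanged). Overall, the cross-section is a single solid region. Net area = 204.00 mm².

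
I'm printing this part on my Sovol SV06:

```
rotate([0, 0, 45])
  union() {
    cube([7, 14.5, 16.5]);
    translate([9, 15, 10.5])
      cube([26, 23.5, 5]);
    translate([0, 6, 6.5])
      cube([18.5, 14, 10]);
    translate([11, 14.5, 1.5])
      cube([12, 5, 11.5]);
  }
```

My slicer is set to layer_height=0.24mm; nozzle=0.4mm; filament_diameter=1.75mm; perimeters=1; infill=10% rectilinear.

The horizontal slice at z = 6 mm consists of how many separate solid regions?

2

At z = 6 mm: the 7×14.5 cube contributes its full rectangle; the cube at (9, 15) is not intersected at this z (z outside [10.5, 15.5]); the cube at (0, 6) does not reach this height (z outside [6.5, 16.5]); the cube at (11, 14.5) (footprint 12×5) is included at this height; Taking the union: the 2 present regions are separate (no shared area or edge), so areas and boundary lengths simply add and each stays a separate island — 2 connected regions; (rotated 45° about Z; rotation is an isometry so areas/perimeters/island counts are preserved). The result has 2 disconnected regions.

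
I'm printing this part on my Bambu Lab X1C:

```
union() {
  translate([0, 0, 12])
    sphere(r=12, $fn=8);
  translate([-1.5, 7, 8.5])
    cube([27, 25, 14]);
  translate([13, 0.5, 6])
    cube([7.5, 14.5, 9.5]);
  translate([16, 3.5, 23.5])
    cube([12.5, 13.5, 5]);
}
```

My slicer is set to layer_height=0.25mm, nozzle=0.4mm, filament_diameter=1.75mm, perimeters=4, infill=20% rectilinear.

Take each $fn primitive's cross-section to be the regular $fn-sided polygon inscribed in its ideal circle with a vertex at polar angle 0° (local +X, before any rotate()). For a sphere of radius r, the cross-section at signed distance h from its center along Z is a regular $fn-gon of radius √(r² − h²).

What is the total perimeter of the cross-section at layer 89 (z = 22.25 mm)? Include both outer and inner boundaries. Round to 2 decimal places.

At z = 22.25 mm: the sphere: section is a regular 8-gon, circumradius = √(r²−h²) = √(12²−10.25²) = 6.240 (perimeter = 2·8·6.240·sin(180°/8) = 38.21 mm); the 27×25 cube at (-1.5, 7) contributes its full rectangle (perimeter 104.00 mm); the cube at (13, 0.5) is not intersected at this z (z outside [6, 15.5]); the cube at (16, 3.5) is absent (z outside [23.5, 28.5]); Combining (union): the 2 present regions are separate (no shared area or edge), so areas and boundary lengths simply add and each stays a separate island — boundary = 142.21 mm. Overall, the cross-section has 2 separate islands. Total boundary length (outer) = 142.21 mm.

142.21 mm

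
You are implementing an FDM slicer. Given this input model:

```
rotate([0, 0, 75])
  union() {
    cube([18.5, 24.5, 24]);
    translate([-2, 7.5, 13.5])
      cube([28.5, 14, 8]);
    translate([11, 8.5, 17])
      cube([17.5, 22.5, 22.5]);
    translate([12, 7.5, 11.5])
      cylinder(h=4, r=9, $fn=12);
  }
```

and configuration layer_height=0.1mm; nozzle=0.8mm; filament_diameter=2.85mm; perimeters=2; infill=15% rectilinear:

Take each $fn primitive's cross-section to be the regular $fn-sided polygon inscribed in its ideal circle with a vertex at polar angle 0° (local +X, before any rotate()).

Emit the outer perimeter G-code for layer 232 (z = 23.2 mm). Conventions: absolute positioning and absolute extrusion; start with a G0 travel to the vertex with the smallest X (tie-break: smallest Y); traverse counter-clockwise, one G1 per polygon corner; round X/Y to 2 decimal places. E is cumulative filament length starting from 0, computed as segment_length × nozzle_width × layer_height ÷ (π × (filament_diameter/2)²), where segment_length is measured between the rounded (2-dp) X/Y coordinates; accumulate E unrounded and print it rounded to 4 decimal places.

G0 X-27.10 Y18.65 Z23.20
G1 X-20.82 Y16.97 E0.0815
G1 X-23.67 Y6.34 E0.2195
G1 X0.00 Y0.00 E0.5268
G1 X4.79 Y17.87 E0.7588
G1 X-3.42 Y20.07 E0.8654
G1 X-0.83 Y29.73 E0.9908
G1 X-22.57 Y35.55 E1.2731
G1 X-27.10 Y18.65 E1.4925

At z = 23.2 mm: the cube is present — its section is the full 18.5×24.5 rectangle; the cube at (-2, 7.5) is absent (z outside [13.5, 21.5]); the 17.5×22.5 cube at (11, 8.5) contributes its full rectangle; the cylinder at (12, 7.5) is not intersected at this z (z outside [11.5, 15.5]); Combining (union): the regions partially overlap (shared area 120.00 mm²), so overlapping operands fuse into one piece — 1 connected region; (whole slice rotated 75° about Z — lengths, areas and connectivity unchanged). The outline is a single polygon with 8 vertices. Extrusion per mm of travel: 0.8 × 0.1 / (π × 1.425²) = 0.012540. Accumulating E over each segment gives final E = 1.4925.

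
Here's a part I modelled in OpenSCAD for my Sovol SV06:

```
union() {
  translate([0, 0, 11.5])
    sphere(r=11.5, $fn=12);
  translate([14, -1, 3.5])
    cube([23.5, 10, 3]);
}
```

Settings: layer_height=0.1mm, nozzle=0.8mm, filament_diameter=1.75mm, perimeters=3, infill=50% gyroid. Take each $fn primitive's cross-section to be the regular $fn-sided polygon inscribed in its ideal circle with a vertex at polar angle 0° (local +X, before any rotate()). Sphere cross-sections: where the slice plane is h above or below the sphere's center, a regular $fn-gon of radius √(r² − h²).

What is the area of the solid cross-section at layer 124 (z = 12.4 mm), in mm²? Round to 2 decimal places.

394.32 mm²

At z = 12.4 mm: the r=11.5 sphere slices to a regular 12-gon of circumradius 11.465 (√(r²−h²) with h=0.9 from center) (area = (12/2)·11.465²·sin(360°/12) = 394.32 mm²); the cube at (14, -1) is not intersected at this z (z outside [3.5, 6.5]); Taking the union: only the r=11.5 sphere is present, so the union is just that shape — area = 394.32 mm². Overall, the cross-section is a single solid region. Net area = 394.32 mm².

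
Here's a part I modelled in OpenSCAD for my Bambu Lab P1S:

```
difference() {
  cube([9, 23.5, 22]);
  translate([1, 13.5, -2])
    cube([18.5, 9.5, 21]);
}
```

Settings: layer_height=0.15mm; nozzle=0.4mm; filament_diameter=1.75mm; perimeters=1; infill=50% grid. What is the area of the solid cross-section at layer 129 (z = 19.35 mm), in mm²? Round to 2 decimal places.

At z = 19.35 mm: the 9×23.5 cube contributes its full rectangle (area 211.50 mm²); the cube at (1, 13.5) is not intersected at this z (z outside [-2, 19]); Taking the first minus the rest: none of the subtracted shapes is present at this height, so the 9×23.5 cube is unchanged — area = 211.50 mm². Overall, the cross-section is a single solid region. Net area = 211.50 mm².

211.50 mm²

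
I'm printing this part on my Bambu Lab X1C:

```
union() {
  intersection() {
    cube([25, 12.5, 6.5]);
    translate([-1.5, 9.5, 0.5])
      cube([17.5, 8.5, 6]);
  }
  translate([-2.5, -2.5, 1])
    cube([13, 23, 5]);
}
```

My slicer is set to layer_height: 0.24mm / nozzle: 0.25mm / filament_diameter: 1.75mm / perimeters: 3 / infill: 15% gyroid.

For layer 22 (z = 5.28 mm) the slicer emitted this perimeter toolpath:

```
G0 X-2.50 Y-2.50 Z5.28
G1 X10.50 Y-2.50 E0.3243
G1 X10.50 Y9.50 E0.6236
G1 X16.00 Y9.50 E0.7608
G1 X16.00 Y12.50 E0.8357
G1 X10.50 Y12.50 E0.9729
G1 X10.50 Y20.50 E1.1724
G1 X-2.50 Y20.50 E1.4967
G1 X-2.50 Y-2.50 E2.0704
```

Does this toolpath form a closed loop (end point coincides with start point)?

yes

Start point (G0): (-2.50, -2.50). End point (last G1): the path returns to the start — closed.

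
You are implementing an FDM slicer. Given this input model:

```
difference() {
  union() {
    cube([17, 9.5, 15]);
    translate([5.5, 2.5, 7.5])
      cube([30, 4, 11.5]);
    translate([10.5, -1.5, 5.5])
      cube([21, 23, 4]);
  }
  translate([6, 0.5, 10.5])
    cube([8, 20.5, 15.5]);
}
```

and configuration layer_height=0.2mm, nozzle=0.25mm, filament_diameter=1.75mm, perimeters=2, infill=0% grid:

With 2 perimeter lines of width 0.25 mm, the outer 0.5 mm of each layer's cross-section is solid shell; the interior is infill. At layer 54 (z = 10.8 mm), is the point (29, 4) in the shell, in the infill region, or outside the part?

infill

At z = 10.8 mm: the cube (footprint 17×9.5) is included at this height; the 30×4 cube at (5.5, 2.5) contributes its full rectangle; the cube at (10.5, -1.5) is not intersected at this z (z outside [5.5, 9.5]); Combining (union): the regions partially overlap (shared area 46.00 mm²), so overlapping operands fuse into one piece — 1 connected region; the cube at (6, 0.5) is present — its section is the full 8×20.5 rectangle; Subtracting the remaining from the first: starting from that combined region, the 8×20.5 cube at (6, 0.5) partially overlaps it — only the 72.00 mm² overlap (of its 164.00 mm²) is removed, clipping the outline — 1 connected region. Overall, the cross-section is a single solid region. The nearest boundary edge runs (35.50, 2.50)→(17.00, 2.50); distance from the point to it = 1.50 mm. The point is inside the cross-section and 1.50 mm from the nearest boundary — more than the 0.5 mm shell width (2 × 0.25), so it's in the infill interior.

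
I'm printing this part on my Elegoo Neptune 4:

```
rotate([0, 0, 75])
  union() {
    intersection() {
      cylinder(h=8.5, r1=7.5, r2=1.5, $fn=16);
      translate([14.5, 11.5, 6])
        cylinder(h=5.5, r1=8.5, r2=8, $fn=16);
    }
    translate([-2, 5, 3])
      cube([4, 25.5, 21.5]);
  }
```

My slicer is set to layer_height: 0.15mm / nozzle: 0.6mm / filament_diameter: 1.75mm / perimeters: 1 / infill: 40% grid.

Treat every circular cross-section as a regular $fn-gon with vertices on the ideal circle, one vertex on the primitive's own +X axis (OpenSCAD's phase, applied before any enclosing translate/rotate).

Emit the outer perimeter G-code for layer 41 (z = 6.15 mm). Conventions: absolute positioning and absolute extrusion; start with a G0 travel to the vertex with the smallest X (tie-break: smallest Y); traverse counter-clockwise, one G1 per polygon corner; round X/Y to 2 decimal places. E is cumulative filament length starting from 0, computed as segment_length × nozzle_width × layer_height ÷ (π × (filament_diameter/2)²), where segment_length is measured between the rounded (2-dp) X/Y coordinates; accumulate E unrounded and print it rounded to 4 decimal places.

At z = 6.15 mm: the cone (r1=7.5→r2=1.5) has section circumradius 3.159 here — a regular 16-gon; the cone at (14.5, 11.5) (r1=8.5→r2=8) has section circumradius 8.486 here — a regular 16-gon; Taking the intersection: the cone at (14.5, 11.5) does not overlap the cone (empty) — nothing remains; the cube at (-2, 5) is present — its section is the full 4×25.5 rectangle; Merging all regions: only the 4×25.5 cube at (-2, 5) is present, so the union is just that shape — 1 connected region; (rotated 75° about Z; rotation is an isometry so areas/perimeters/island counts are preserved). The outline is a single polygon with 4 vertices. Extrusion per mm of travel: 0.6 × 0.15 / (π × 0.875²) = 0.037418. Accumulating E over each segment gives final E = 2.2081.

G0 X-29.98 Y5.96 Z6.15
G1 X-5.35 Y-0.64 E0.9541
G1 X-4.31 Y3.23 E1.1041
G1 X-28.94 Y9.83 E2.0582
G1 X-29.98 Y5.96 E2.2081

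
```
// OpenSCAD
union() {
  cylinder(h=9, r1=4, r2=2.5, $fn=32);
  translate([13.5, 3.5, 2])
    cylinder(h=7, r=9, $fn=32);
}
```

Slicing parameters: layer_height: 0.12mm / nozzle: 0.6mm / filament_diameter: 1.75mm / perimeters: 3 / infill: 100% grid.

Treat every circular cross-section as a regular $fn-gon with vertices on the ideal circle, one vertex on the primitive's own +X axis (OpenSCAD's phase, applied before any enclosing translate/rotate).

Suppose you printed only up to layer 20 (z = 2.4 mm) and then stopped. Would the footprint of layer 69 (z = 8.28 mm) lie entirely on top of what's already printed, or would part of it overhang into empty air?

Compare the two slices. At z = 2.4: the cone contributes a regular 32-gon of circumradius 3.600 (interpolated between r1=4 and r2=2.5 at t=0.267) (area = (32/2)·3.600²·sin(360°/32) = 40.45 mm²); the r=9 cylinder at (13.5, 3.5) gives a regular 32-gon of circumradius 9 (constant along its height) (area = (32/2)·9.000²·sin(360°/32) = 252.84 mm²); Taking the union: the 2 present regions are separate (no shared area or edge), so areas and boundary lengths simply add and each stays a separate island — area = 293.29 mm². At z = 8.28: the cone: at t=0.920 of its height the radius interpolates to r₁+(r₂−r₁)t = 2.620, giving a regular 32-gon of that circumradius (area = (32/2)·2.620²·sin(360°/32) = 21.43 mm²); the cylinder at (13.5, 3.5): section is a regular 32-gon, circumradius r=9 (area = (32/2)·9.000²·sin(360°/32) = 252.84 mm²); Combining (union): the 2 present regions are separate (no shared area or edge), so areas and boundary lengths simply add and each stays a separate island — area = 274.26 mm². Checking containment: the cross-section at z = 8.28 is a subset of the cross-section at z = 2.4.

entirely on top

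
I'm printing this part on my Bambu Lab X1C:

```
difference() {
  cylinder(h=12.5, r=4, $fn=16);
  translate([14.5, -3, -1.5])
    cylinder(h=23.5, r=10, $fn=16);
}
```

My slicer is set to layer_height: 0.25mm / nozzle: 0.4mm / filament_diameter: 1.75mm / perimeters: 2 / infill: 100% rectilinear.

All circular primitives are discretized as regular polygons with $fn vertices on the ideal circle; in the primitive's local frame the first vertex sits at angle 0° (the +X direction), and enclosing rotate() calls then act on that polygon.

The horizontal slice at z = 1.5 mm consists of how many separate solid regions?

At z = 1.5 mm: the cylinder: section is a regular 16-gon, circumradius r=4; the r=10 cylinder at (14.5, -3) contributes a regular 16-gon of circumradius 10; Taking the first minus the rest: starting from the r=4 cylinder, the r=10 cylinder at (14.5, -3) misses the remaining region (no effect) — 1 connected region. The result has 1 disconnected region.

1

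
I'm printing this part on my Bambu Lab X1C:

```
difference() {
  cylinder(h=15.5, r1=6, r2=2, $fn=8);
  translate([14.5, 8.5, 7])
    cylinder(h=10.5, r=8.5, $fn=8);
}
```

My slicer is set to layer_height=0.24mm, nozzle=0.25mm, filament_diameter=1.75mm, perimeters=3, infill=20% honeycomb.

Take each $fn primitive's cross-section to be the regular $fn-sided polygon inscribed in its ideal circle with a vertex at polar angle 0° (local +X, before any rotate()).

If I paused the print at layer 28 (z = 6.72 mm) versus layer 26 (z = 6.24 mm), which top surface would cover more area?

Layer 28 (z = 6.72): the cone contributes a regular 8-gon of circumradius 4.266 (interpolated between r1=6 and r2=2 at t=0.434) (area = (8/2)·4.266²·sin(360°/8) = 51.47 mm²); the cylinder at (14.5, 8.5) does not reach this height (z outside [7, 17.5]); After the difference (first − rest): none of the subtracted shapes is present at this height, so the cone is unchanged — area = 51.47 mm². So its area = 51.47 mm². Layer 26 (z = 6.24): the cone: at t=0.403 of its height the radius interpolates to r₁+(r₂−r₁)t = 4.390, giving a regular 8-gon of that circumradius (area = (8/2)·4.390²·sin(360°/8) = 54.50 mm²); the cylinder at (14.5, 8.5) does not reach this height (z outside [7, 17.5]); After the difference (first − rest): none of the subtracted shapes is present at this height, so the cone is unchanged — area = 54.50 mm². So its area = 54.50 mm². Layer 26 is larger (54.50 vs 51.47 mm²).

layer 26 (z = 6.24 mm)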